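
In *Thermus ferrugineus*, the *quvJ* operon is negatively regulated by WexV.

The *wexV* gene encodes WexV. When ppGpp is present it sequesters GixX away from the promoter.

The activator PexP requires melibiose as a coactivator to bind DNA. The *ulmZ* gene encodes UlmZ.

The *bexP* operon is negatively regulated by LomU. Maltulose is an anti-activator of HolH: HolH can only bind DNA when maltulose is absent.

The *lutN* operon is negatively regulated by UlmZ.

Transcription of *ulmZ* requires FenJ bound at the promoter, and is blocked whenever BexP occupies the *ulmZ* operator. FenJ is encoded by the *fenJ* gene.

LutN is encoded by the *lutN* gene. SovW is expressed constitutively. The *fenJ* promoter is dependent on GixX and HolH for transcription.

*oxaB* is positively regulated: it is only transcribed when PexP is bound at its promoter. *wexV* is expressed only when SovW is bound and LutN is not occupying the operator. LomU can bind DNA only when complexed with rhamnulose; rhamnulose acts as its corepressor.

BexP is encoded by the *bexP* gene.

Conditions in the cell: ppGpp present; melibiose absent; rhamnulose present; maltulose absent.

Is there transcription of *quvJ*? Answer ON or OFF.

ON

ppGpp is present, so GixX is inactive.
Maltulose is absent, so HolH is active.
Required activator GixX is absent, so *fenJ* is not transcribed.
So FenJ is not produced.
Rhamnulose is present, so LomU is active.
With repressor LomU bound, *bexP* is not transcribed.
So BexP is not produced.
Required activator FenJ is absent, so *ulmZ* is not transcribed.
So UlmZ is not produced.
With no repressor bound, *lutN* is transcribed.
So LutN is produced and active.
SovW is produced constitutively and is active.
With repressor LutN bound, *wexV* is not transcribed.
So WexV is not produced.
With no repressor bound, *quvJ* is transcribed.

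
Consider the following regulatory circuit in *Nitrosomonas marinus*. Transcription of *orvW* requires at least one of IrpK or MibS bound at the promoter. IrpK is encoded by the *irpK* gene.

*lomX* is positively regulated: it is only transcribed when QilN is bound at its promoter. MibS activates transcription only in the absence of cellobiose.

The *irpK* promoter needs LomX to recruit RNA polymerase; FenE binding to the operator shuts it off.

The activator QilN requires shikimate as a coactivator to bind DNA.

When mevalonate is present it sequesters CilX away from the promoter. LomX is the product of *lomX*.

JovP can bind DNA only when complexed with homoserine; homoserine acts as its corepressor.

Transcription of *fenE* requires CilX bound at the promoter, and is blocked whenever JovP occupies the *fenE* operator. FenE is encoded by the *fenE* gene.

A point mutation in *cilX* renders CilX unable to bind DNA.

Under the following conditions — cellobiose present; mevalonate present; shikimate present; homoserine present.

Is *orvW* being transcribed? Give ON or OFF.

ON

CilX is non-functional in this strain, so it has no effect.
Homoserine is present, so JovP is active.
With repressor JovP bound, *fenE* is not transcribed.
So FenE is not produced.
Shikimate is present, so QilN is active.
No repressor is bound and QilN is active, so *lomX* is transcribed.
So LomX is produced and active.
No repressor is bound and LomX is active, so *irpK* is transcribed.
So IrpK is produced and active.
Cellobiose is present, so MibS is inactive.
Activator IrpK is present, so *orvW* is transcribed.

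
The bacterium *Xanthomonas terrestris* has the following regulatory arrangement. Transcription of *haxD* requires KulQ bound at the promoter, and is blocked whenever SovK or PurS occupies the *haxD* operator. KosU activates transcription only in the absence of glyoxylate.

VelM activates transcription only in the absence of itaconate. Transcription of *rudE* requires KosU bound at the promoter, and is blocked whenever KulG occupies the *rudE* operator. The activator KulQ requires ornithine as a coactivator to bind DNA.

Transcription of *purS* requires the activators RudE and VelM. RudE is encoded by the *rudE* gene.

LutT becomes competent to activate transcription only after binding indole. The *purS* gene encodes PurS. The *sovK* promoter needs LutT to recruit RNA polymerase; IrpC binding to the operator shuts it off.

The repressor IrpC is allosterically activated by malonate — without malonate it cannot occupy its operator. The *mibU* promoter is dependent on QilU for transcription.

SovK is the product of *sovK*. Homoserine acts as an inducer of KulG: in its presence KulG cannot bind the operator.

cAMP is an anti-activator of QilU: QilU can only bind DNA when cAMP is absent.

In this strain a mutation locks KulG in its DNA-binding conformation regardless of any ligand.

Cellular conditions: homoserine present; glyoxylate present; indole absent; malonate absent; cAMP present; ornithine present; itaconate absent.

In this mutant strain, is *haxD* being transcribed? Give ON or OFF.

ON

Malonate is absent, so IrpC is inactive.
Indole is absent, so LutT is inactive.
Required activator LutT is absent, so *sovK* is not transcribed.
So SovK is not produced.
Ornithine is present, so KulQ is active.
KulG is constitutively active in this strain.
Glyoxylate is present, so KosU is inactive.
With repressor KulG bound, *rudE* is not transcribed.
So RudE is not produced.
Itaconate is absent, so VelM is active.
Required activator RudE is absent, so *purS* is not transcribed.
So PurS is not produced.
No repressor is bound and KulQ is active, so *haxD* is transcribed.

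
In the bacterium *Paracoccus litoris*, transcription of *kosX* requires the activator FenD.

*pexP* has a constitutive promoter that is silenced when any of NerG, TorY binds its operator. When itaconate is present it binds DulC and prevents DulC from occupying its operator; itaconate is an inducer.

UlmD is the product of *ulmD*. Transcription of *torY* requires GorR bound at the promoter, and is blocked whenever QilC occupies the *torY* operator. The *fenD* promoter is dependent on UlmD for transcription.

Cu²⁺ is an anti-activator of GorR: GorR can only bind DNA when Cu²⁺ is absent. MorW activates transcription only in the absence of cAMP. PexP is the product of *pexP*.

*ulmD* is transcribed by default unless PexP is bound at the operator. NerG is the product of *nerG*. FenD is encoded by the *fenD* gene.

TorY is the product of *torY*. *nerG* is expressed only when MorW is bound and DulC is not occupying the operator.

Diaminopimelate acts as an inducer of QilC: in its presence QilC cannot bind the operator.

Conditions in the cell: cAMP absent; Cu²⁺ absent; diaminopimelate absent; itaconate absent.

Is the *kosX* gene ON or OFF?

Itaconate is absent, so DulC is active.
cAMP is absent, so MorW is active.
With repressor DulC bound, *nerG* is not transcribed.
So NerG is not produced.
Cu²⁺ is absent, so GorR is active.
Diaminopimelate is absent, so QilC is active.
With repressor QilC bound, *torY* is not transcribed.
So TorY is not produced.
With no repressor bound, *pexP* is transcribed.
So PexP is produced and active.
With repressor PexP bound, *ulmD* is not transcribed.
So UlmD is not produced.
Required activator UlmD is absent, so *fenD* is not transcribed.
So FenD is not produced.
Required activator FenD is absent, so *kosX* is not transcribed.

OFF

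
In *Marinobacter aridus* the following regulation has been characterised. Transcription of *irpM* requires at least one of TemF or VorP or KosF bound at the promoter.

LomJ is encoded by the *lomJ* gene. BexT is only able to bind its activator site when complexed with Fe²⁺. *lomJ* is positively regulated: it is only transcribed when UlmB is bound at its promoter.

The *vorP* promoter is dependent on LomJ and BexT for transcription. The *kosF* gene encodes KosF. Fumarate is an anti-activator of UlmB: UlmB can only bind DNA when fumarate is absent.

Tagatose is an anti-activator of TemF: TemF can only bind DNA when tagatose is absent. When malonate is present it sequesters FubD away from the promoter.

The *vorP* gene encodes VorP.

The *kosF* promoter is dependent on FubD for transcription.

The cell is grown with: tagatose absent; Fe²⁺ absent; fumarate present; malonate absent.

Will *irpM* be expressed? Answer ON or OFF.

Tagatose is absent, so TemF is active.
Fumarate is present, so UlmB is inactive.
Required activator UlmB is absent, so *lomJ* is not transcribed.
So LomJ is not produced.
Fe²⁺ is absent, so BexT is inactive.
Required activator LomJ is absent, so *vorP* is not transcribed.
So VorP is not produced.
Malonate is absent, so FubD is active.
No repressor is bound and FubD is active, so *kosF* is transcribed.
So KosF is produced and active.
Activator TemF is present, so *irpM* is transcribed.

ON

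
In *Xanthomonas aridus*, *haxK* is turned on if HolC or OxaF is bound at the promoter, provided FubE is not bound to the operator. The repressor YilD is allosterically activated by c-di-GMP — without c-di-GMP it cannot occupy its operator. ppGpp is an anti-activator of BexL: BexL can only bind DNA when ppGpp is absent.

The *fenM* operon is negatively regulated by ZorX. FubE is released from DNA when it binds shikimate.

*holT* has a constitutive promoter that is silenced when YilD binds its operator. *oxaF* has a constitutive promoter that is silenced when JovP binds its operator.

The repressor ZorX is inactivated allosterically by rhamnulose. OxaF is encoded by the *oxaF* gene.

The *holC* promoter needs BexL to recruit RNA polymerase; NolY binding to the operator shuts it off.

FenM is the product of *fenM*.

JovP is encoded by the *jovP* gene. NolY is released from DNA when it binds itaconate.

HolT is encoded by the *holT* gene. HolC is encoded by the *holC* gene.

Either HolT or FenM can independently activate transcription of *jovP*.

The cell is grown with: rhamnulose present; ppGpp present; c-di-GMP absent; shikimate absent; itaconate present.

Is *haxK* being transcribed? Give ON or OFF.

OFF

Itaconate is present, so NolY is inactive.
ppGpp is present, so BexL is inactive.
Required activator BexL is absent, so *holC* is not transcribed.
So HolC is not produced.
Shikimate is absent, so FubE is active.
c-di-GMP is absent, so YilD is inactive.
With no repressor bound, *holT* is transcribed.
So HolT is produced and active.
Rhamnulose is present, so ZorX is inactive.
With no repressor bound, *fenM* is transcribed.
So FenM is produced and active.
Activator HolT is present, so *jovP* is transcribed.
So JovP is produced and active.
With repressor JovP bound, *oxaF* is not transcribed.
So OxaF is not produced.
With repressor FubE bound, *haxK* is not transcribed.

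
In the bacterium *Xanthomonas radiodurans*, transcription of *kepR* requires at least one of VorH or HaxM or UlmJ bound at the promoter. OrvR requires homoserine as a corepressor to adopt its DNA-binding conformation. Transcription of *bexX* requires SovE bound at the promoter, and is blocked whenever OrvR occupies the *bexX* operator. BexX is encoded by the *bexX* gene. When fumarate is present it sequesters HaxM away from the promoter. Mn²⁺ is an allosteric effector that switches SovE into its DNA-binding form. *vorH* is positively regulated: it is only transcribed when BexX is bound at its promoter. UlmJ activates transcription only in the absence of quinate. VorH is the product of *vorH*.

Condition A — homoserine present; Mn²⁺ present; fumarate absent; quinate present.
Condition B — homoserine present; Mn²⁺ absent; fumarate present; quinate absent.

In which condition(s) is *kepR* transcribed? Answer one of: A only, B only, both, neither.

both

Condition A:
Homoserine is present, so OrvR is active.
Mn²⁺ is present, so SovE is active.
With repressor OrvR bound, *bexX* is not transcribed.
So BexX is not produced.
Required activator BexX is absent, so *vorH* is not transcribed.
So VorH is not produced.
Fumarate is absent, so HaxM is active.
Quinate is present, so UlmJ is inactive.
Activator HaxM is present, so *kepR* is transcribed.
→ *kepR* is ON in A.
Condition B:
Homoserine is present, so OrvR is active.
Mn²⁺ is absent, so SovE is inactive.
With repressor OrvR bound, *bexX* is not transcribed.
So BexX is not produced.
Required activator BexX is absent, so *vorH* is not transcribed.
So VorH is not produced.
Fumarate is present, so HaxM is inactive.
Quinate is absent, so UlmJ is active.
Activator UlmJ is present, so *kepR* is transcribed.
→ *kepR* is ON in B.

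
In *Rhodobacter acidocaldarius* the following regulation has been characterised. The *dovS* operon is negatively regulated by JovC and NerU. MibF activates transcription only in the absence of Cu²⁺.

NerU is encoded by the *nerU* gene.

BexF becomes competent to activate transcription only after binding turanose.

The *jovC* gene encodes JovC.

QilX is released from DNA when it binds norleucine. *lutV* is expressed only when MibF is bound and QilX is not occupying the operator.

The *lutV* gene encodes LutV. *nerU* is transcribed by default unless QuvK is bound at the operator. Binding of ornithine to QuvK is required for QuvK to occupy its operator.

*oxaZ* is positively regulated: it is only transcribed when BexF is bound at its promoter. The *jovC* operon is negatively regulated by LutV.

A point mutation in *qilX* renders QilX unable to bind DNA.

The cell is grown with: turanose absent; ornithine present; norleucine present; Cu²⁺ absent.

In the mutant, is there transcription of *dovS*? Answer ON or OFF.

ON

Cu²⁺ is absent, so MibF is active.
QilX is non-functional in this strain, so it has no effect.
No repressor is bound and MibF is active, so *lutV* is transcribed.
So LutV is produced and active.
With repressor LutV bound, *jovC* is not transcribed.
So JovC is not produced.
Ornithine is present, so QuvK is active.
With repressor QuvK bound, *nerU* is not transcribed.
So NerU is not produced.
With no repressor bound, *dovS* is transcribed.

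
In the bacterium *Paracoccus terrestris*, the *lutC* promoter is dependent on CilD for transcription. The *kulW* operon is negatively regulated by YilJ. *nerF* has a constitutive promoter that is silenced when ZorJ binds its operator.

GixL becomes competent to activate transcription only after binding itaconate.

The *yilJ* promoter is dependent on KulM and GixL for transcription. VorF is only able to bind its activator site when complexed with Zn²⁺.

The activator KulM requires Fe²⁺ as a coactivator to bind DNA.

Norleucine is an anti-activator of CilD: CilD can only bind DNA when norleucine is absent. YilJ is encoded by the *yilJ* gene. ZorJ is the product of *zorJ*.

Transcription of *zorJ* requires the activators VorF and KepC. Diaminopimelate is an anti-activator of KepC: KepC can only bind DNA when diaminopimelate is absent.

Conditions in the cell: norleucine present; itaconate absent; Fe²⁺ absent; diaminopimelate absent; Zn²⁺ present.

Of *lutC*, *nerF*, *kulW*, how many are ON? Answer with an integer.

1

Norleucine is present, so CilD is inactive.
Required activator CilD is absent, so *lutC* is not transcribed.
→ *lutC* is OFF.
Zn²⁺ is present, so VorF is active.
Diaminopimelate is absent, so KepC is active.
No repressor is bound and VorF and KepC are active, so *zorJ* is transcribed.
So ZorJ is produced and active.
With repressor ZorJ bound, *nerF* is not transcribed.
→ *nerF* is OFF.
Fe²⁺ is absent, so KulM is inactive.
Itaconate is absent, so GixL is inactive.
Required activator KulM is absent, so *yilJ* is not transcribed.
So YilJ is not produced.
With no repressor bound, *kulW* is transcribed.
→ *kulW* is ON.
1 of the 3 genes is transcribed.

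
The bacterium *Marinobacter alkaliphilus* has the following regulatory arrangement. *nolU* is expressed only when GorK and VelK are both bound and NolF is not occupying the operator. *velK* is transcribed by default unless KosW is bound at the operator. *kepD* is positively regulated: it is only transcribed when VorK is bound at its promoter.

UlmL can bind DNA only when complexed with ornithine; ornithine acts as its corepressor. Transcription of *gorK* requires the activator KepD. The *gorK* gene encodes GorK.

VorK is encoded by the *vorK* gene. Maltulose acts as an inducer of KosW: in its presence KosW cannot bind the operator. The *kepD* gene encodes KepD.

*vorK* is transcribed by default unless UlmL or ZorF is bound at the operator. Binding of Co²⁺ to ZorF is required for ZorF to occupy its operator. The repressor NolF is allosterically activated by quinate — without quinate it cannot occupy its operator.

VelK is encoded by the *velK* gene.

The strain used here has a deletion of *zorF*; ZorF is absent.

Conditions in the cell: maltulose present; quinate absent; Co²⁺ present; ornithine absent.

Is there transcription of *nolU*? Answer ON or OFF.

Ornithine is absent, so UlmL is inactive.
ZorF is non-functional in this strain, so it has no effect.
With no repressor bound, *vorK* is transcribed.
So VorK is produced and active.
No repressor is bound and VorK is active, so *kepD* is transcribed.
So KepD is produced and active.
No repressor is bound and KepD is active, so *gorK* is transcribed.
So GorK is produced and active.
Quinate is absent, so NolF is inactive.
Maltulose is present, so KosW is inactive.
With no repressor bound, *velK* is transcribed.
So VelK is produced and active.
No repressor is bound and GorK and VelK are active, so *nolU* is transcribed.

ON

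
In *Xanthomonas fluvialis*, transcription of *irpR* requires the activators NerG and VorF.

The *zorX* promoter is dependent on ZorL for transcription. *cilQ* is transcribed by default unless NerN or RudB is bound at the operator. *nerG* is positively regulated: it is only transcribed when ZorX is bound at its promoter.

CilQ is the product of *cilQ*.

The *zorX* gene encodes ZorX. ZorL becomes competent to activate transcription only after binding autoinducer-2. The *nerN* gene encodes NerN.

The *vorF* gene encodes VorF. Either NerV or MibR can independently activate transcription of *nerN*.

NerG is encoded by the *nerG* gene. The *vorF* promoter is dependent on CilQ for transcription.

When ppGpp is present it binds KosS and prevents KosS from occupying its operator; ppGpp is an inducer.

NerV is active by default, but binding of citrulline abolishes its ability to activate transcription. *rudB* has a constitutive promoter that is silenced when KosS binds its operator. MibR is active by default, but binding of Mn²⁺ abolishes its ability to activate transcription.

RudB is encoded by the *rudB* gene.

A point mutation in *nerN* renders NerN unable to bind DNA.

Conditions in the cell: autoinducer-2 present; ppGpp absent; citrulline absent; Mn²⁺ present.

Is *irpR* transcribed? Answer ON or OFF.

ON

Autoinducer-2 is present, so ZorL is active.
No repressor is bound and ZorL is active, so *zorX* is transcribed.
So ZorX is produced and active.
No repressor is bound and ZorX is active, so *nerG* is transcribed.
So NerG is produced and active.
NerN is non-functional in this strain, so it has no effect.
ppGpp is absent, so KosS is active.
With repressor KosS bound, *rudB* is not transcribed.
So RudB is not produced.
With no repressor bound, *cilQ* is transcribed.
So CilQ is produced and active.
No repressor is bound and CilQ is active, so *vorF* is transcribed.
So VorF is produced and active.
No repressor is bound and NerG and VorF are active, so *irpR* is transcribed.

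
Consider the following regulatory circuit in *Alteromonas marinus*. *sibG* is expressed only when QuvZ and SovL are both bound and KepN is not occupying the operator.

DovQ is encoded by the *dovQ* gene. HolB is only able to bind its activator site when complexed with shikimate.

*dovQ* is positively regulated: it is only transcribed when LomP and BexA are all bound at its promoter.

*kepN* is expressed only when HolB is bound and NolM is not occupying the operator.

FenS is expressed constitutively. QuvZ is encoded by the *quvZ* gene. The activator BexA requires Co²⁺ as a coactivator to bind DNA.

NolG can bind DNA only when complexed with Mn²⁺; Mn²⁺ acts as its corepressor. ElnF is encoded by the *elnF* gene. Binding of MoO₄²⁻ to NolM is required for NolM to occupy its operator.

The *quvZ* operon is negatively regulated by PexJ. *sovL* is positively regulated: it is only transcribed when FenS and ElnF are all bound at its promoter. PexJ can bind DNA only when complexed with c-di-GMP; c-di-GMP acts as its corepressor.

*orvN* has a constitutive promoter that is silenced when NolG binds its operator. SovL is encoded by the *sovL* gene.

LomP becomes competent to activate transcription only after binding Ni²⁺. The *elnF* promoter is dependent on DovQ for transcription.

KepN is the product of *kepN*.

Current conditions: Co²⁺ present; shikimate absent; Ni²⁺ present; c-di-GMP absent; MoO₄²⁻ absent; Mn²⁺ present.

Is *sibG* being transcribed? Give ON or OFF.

MoO₄²⁻ is absent, so NolM is inactive.
Shikimate is absent, so HolB is inactive.
Required activator HolB is absent, so *kepN* is not transcribed.
So KepN is not produced.
c-di-GMP is absent, so PexJ is inactive.
With no repressor bound, *quvZ* is transcribed.
So QuvZ is produced and active.
FenS is produced constitutively and is active.
Ni²⁺ is present, so LomP is active.
Co²⁺ is present, so BexA is active.
No repressor is bound and LomP and BexA are active, so *dovQ* is transcribed.
So DovQ is produced and active.
No repressor is bound and DovQ is active, so *elnF* is transcribed.
So ElnF is produced and active.
No repressor is bound and FenS and ElnF are active, so *sovL* is transcribed.
So SovL is produced and active.
No repressor is bound and QuvZ and SovL are active, so *sibG* is transcribed.

ON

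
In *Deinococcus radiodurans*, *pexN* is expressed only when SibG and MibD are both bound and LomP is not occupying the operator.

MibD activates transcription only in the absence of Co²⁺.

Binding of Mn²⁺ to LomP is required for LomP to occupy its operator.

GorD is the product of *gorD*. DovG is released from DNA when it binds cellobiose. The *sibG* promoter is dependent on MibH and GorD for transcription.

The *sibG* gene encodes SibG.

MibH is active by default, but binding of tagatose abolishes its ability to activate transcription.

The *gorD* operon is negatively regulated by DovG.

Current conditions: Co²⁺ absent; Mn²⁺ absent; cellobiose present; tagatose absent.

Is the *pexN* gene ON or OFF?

ON

Tagatose is absent, so MibH is active.
Cellobiose is present, so DovG is inactive.
With no repressor bound, *gorD* is transcribed.
So GorD is produced and active.
No repressor is bound and MibH and GorD are active, so *sibG* is transcribed.
So SibG is produced and active.
Co²⁺ is absent, so MibD is active.
Mn²⁺ is absent, so LomP is inactive.
No repressor is bound and SibG and MibD are active, so *pexN* is transcribed.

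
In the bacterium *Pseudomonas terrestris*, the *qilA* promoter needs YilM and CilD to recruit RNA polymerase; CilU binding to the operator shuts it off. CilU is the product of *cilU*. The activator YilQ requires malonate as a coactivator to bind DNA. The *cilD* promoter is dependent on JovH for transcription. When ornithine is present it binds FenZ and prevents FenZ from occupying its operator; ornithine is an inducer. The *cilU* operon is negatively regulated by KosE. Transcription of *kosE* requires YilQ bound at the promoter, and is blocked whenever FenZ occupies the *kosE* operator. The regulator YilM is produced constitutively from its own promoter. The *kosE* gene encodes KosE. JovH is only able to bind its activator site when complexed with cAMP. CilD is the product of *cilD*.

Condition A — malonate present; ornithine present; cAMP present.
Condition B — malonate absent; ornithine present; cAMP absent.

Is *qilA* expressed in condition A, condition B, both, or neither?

Condition A:
Malonate is present, so YilQ is active.
Ornithine is present, so FenZ is inactive.
No repressor is bound and YilQ is active, so *kosE* is transcribed.
So KosE is produced and active.
With repressor KosE bound, *cilU* is not transcribed.
So CilU is not produced.
YilM is produced constitutively and is active.
cAMP is present, so JovH is active.
No repressor is bound and JovH is active, so *cilD* is transcribed.
So CilD is produced and active.
No repressor is bound and YilM and CilD are active, so *qilA* is transcribed.
→ *qilA* is ON in A.
Condition B:
Malonate is absent, so YilQ is inactive.
Ornithine is present, so FenZ is inactive.
Required activator YilQ is absent, so *kosE* is not transcribed.
So KosE is not produced.
With no repressor bound, *cilU* is transcribed.
So CilU is produced and active.
YilM is produced constitutively and is active.
cAMP is absent, so JovH is inactive.
Required activator JovH is absent, so *cilD* is not transcribed.
So CilD is not produced.
With repressor CilU bound, *qilA* is not transcribed.
→ *qilA* is OFF in B.

A only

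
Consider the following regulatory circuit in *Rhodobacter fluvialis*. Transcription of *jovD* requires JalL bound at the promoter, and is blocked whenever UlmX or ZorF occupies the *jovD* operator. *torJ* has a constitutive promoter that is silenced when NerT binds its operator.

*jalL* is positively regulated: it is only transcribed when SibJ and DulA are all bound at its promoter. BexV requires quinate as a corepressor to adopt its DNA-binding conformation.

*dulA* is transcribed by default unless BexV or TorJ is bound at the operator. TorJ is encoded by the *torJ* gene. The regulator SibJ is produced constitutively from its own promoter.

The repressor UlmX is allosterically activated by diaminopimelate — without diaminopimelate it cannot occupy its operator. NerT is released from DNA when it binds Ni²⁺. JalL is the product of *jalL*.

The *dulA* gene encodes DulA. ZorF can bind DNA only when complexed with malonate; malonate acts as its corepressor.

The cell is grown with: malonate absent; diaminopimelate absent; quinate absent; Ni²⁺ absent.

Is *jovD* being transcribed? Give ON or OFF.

Diaminopimelate is absent, so UlmX is inactive.
SibJ is produced constitutively and is active.
Quinate is absent, so BexV is inactive.
Ni²⁺ is absent, so NerT is active.
With repressor NerT bound, *torJ* is not transcribed.
So TorJ is not produced.
With no repressor bound, *dulA* is transcribed.
So DulA is produced and active.
No repressor is bound and SibJ and DulA are active, so *jalL* is transcribed.
So JalL is produced and active.
Malonate is absent, so ZorF is inactive.
No repressor is bound and JalL is active, so *jovD* is transcribed.

ON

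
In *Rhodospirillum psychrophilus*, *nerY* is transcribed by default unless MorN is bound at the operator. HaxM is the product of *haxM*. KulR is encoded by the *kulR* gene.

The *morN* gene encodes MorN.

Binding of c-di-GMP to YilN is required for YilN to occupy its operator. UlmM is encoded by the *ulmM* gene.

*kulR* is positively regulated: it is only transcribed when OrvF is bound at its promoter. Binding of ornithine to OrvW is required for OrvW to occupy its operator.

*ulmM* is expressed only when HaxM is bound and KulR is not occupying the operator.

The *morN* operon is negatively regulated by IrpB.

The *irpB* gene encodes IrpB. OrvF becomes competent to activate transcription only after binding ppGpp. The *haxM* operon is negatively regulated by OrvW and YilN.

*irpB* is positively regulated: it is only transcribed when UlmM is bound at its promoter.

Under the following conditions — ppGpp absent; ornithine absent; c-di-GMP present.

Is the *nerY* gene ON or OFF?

ppGpp is absent, so OrvF is inactive.
Required activator OrvF is absent, so *kulR* is not transcribed.
So KulR is not produced.
Ornithine is absent, so OrvW is inactive.
c-di-GMP is present, so YilN is active.
With repressor YilN bound, *haxM* is not transcribed.
So HaxM is not produced.
Required activator HaxM is absent, so *ulmM* is not transcribed.
So UlmM is not produced.
Required activator UlmM is absent, so *irpB* is not transcribed.
So IrpB is not produced.
With no repressor bound, *morN* is transcribed.
So MorN is produced and active.
With repressor MorN bound, *nerY* is not transcribed.

OFF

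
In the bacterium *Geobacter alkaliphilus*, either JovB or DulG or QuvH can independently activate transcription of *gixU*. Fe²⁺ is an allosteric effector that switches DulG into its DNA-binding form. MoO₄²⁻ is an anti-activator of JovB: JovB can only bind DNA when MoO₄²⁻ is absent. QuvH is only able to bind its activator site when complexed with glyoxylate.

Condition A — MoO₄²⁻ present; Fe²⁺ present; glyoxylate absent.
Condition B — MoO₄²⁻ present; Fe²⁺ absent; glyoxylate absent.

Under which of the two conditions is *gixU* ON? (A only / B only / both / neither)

A only

Condition A:
MoO₄²⁻ is present, so JovB is inactive.
Fe²⁺ is present, so DulG is active.
Glyoxylate is absent, so QuvH is inactive.
Activator DulG is present, so *gixU* is transcribed.
→ *gixU* is ON in A.
Condition B:
MoO₄²⁻ is present, so JovB is inactive.
Fe²⁺ is absent, so DulG is inactive.
Glyoxylate is absent, so QuvH is inactive.
No activator is available at the *gixU* promoter, so *gixU* is not transcribed.
→ *gixU* is OFF in B.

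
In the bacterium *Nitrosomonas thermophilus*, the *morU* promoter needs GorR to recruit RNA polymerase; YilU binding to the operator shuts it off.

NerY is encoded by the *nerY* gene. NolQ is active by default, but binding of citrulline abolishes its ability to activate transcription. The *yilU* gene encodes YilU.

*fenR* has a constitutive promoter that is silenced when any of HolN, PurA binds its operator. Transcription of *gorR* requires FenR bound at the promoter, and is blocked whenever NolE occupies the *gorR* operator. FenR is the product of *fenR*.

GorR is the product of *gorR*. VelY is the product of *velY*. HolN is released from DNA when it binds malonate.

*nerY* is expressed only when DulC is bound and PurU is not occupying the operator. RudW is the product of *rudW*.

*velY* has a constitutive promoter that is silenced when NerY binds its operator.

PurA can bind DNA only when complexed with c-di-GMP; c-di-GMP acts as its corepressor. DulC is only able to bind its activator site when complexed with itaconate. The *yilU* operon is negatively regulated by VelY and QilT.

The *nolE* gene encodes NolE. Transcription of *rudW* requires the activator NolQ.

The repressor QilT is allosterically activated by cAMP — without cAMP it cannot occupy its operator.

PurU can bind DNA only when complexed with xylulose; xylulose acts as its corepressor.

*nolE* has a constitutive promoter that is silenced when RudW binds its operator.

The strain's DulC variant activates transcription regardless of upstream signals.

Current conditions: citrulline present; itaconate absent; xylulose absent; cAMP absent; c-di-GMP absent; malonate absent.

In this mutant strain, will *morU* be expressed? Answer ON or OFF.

DulC is constitutively active in this strain.
Xylulose is absent, so PurU is inactive.
No repressor is bound and DulC is active, so *nerY* is transcribed.
So NerY is produced and active.
With repressor NerY bound, *velY* is not transcribed.
So VelY is not produced.
cAMP is absent, so QilT is inactive.
With no repressor bound, *yilU* is transcribed.
So YilU is produced and active.
Citrulline is present, so NolQ is inactive.
Required activator NolQ is absent, so *rudW* is not transcribed.
So RudW is not produced.
With no repressor bound, *nolE* is transcribed.
So NolE is produced and active.
Malonate is absent, so HolN is active.
c-di-GMP is absent, so PurA is inactive.
With repressor HolN bound, *fenR* is not transcribed.
So FenR is not produced.
With repressor NolE bound, *gorR* is not transcribed.
So GorR is not produced.
With repressor YilU bound, *morU* is not transcribed.

OFF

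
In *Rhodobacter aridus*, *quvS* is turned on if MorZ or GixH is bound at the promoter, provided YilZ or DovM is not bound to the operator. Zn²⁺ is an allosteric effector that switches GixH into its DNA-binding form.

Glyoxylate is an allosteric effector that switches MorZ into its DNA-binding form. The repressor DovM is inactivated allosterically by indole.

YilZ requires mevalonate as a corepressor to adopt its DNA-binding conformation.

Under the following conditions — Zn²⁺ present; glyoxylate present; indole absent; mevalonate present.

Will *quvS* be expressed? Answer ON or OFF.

OFF

Mevalonate is present, so YilZ is active.
Glyoxylate is present, so MorZ is active.
Zn²⁺ is present, so GixH is active.
Indole is absent, so DovM is active.
With repressor YilZ bound, *quvS* is not transcribed.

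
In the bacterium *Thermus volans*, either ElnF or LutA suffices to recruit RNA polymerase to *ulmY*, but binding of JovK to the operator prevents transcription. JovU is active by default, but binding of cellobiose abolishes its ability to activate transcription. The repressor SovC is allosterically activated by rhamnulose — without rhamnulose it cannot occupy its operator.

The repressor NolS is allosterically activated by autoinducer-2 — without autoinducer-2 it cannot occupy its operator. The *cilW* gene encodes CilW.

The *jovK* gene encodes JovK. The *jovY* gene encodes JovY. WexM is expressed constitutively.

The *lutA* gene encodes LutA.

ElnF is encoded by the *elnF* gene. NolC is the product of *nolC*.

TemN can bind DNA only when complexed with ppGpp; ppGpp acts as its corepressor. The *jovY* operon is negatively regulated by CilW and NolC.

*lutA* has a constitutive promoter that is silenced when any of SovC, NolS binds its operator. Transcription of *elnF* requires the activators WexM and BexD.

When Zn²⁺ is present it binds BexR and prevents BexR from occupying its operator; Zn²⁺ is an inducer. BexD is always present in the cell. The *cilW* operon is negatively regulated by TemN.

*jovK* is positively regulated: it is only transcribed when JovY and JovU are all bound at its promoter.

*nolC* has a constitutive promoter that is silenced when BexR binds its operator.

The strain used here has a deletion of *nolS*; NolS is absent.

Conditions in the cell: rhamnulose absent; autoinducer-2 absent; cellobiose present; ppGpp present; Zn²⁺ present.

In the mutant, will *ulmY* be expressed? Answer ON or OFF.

ppGpp is present, so TemN is active.
With repressor TemN bound, *cilW* is not transcribed.
So CilW is not produced.
Zn²⁺ is present, so BexR is inactive.
With no repressor bound, *nolC* is transcribed.
So NolC is produced and active.
With repressor NolC bound, *jovY* is not transcribed.
So JovY is not produced.
Cellobiose is present, so JovU is inactive.
Required activator JovY is absent, so *jovK* is not transcribed.
So JovK is not produced.
WexM is produced constitutively and is active.
BexD is produced constitutively and is active.
No repressor is bound and WexM and BexD are active, so *elnF* is transcribed.
So ElnF is produced and active.
Rhamnulose is absent, so SovC is inactive.
NolS is non-functional in this strain, so it has no effect.
With no repressor bound, *lutA* is transcribed.
So LutA is produced and active.
Activator ElnF is present, so *ulmY* is transcribed.

ON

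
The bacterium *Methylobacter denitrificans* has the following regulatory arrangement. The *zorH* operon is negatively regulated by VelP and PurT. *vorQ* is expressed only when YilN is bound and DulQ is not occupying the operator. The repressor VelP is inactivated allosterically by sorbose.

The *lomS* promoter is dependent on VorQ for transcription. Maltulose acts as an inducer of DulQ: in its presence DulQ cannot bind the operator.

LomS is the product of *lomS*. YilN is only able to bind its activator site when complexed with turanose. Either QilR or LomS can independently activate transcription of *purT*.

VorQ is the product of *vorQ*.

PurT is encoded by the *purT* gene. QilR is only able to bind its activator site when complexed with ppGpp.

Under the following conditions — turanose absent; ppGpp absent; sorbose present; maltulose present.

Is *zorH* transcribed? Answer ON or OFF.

Sorbose is present, so VelP is inactive.
ppGpp is absent, so QilR is inactive.
Maltulose is present, so DulQ is inactive.
Turanose is absent, so YilN is inactive.
Required activator YilN is absent, so *vorQ* is not transcribed.
So VorQ is not produced.
Required activator VorQ is absent, so *lomS* is not transcribed.
So LomS is not produced.
No activator is available at the *purT* promoter, so *purT* is not transcribed.
So PurT is not produced.
With no repressor bound, *zorH* is transcribed.

ON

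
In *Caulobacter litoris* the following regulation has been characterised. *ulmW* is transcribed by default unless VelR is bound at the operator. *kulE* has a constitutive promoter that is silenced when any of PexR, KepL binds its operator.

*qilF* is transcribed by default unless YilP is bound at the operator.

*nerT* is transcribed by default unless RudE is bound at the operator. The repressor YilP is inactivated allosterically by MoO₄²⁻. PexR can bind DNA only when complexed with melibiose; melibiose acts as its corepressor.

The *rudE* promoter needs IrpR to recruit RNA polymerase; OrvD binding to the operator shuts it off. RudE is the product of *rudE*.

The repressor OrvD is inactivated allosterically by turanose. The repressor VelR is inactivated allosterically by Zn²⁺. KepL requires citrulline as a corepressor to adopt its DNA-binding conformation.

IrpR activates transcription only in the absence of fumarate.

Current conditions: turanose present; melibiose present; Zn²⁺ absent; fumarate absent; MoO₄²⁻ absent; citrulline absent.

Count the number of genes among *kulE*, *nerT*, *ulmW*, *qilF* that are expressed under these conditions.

0

Melibiose is present, so PexR is active.
Citrulline is absent, so KepL is inactive.
With repressor PexR bound, *kulE* is not transcribed.
→ *kulE* is OFF.
Turanose is present, so OrvD is inactive.
Fumarate is absent, so IrpR is active.
No repressor is bound and IrpR is active, so *rudE* is transcribed.
So RudE is produced and active.
With repressor RudE bound, *nerT* is not transcribed.
→ *nerT* is OFF.
Zn²⁺ is absent, so VelR is active.
With repressor VelR bound, *ulmW* is not transcribed.
→ *ulmW* is OFF.
MoO₄²⁻ is absent, so YilP is active.
With repressor YilP bound, *qilF* is not transcribed.
→ *qilF* is OFF.
0 of the 4 genes are transcribed.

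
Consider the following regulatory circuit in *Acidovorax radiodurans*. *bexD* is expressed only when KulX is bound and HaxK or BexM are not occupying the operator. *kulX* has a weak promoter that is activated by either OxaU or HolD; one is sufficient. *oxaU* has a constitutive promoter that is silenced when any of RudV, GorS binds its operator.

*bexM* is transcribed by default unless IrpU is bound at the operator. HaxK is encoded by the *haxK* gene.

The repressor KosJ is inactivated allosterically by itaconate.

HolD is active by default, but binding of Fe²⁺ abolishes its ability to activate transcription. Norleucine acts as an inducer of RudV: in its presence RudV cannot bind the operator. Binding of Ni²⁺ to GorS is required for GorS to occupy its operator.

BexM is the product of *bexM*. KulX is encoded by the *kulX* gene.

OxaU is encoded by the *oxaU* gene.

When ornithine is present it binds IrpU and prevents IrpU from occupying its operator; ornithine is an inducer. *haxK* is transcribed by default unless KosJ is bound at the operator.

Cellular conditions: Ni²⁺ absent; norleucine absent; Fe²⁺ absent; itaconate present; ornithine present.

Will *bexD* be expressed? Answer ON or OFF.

OFF

Norleucine is absent, so RudV is active.
Ni²⁺ is absent, so GorS is inactive.
With repressor RudV bound, *oxaU* is not transcribed.
So OxaU is not produced.
Fe²⁺ is absent, so HolD is active.
Activator HolD is present, so *kulX* is transcribed.
So KulX is produced and active.
Itaconate is present, so KosJ is inactive.
With no repressor bound, *haxK* is transcribed.
So HaxK is produced and active.
Ornithine is present, so IrpU is inactive.
With no repressor bound, *bexM* is transcribed.
So BexM is produced and active.
With repressor HaxK bound, *bexD* is not transcribed.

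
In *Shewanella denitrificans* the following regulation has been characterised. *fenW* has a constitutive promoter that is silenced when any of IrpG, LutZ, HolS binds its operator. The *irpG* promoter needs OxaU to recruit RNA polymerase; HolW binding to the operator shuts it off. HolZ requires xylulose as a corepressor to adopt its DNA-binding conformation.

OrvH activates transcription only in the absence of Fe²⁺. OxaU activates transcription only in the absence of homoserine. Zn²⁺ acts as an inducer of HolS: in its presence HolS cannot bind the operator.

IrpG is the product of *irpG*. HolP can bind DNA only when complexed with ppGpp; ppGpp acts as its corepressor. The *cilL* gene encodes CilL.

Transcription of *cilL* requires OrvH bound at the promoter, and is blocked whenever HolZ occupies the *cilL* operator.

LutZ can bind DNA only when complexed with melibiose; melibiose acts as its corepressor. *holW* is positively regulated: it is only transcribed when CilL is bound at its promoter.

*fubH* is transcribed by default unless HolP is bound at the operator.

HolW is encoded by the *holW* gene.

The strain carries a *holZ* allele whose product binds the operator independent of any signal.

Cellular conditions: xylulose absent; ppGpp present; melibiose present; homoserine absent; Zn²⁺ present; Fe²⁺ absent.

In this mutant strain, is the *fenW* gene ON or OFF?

HolZ is constitutively active in this strain.
Fe²⁺ is absent, so OrvH is active.
With repressor HolZ bound, *cilL* is not transcribed.
So CilL is not produced.
Required activator CilL is absent, so *holW* is not transcribed.
So HolW is not produced.
Homoserine is absent, so OxaU is active.
No repressor is bound and OxaU is active, so *irpG* is transcribed.
So IrpG is produced and active.
Melibiose is present, so LutZ is active.
Zn²⁺ is present, so HolS is inactive.
With repressor IrpG bound, *fenW* is not transcribed.

OFF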